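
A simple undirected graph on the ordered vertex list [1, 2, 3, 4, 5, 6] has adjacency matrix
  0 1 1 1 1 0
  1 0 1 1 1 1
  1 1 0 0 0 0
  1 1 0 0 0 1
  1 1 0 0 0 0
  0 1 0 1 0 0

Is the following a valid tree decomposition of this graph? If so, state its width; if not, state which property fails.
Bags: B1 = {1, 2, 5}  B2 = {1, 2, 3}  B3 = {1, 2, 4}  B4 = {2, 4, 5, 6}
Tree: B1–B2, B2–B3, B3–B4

A tree decomposition must satisfy three properties: every vertex lies in some bag; for every edge, both endpoints lie together in some bag; and for every vertex, the bags containing it form a connected subtree. Here bags containing vertex 5 are not connected in the tree, so the decomposition is invalid.

No — bags containing vertex 5 are not connected in the tree.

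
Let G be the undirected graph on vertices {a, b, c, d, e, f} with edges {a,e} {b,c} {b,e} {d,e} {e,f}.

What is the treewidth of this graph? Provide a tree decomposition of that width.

Treewidth 1.
One such decomposition:
Bags: B1 = {d, e}  B2 = {e, f}  B3 = {b, e}  B4 = {a, e}  B5 = {b, c}
Tree: B1–B2, B1–B3, B2–B4, B3–B5

The largest bag has 2 vertices, giving width 1; this decomposition certifies tw(G) ≤ 1. Since G has at least one edge (e.g. d–e), it is not an edgeless graph, so tw(G) ≥ 1. The upper and lower bounds meet at 1, so that is the treewidth.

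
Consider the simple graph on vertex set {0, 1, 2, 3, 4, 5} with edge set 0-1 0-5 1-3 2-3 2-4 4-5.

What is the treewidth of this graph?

2

A width-2 tree decomposition is:
Bags: B1 = {1, 2, 3}  B2 = {0, 1, 2}  B3 = {0, 2, 5}  B4 = {2, 4, 5}
Tree: B1–B2, B2–B3, B3–B4
The largest bag has 3 vertices, giving width 2; this decomposition certifies tw(G) ≤ 2. Since 2–3–1–0–5–4–2 is a cycle in G, G is not acyclic. Forests are exactly the graphs of treewidth ≤ 1, so tw(G) ≥ 2. Therefore the treewidth is 2.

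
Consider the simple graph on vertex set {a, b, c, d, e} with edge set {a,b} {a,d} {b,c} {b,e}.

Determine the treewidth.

1

A width-1 tree decomposition is:
Bags: B1 = {b, e}  B2 = {a, b}  B3 = {b, c}  B4 = {a, d}
Tree: B1–B2, B1–B3, B2–B4
Every bag has size at most 2, so the width is 2 − 1 = 1 and tw(G) ≤ 1. Since G has at least one edge (e.g. b–e), it is not an edgeless graph, so tw(G) ≥ 1. Combining the bounds, tw(G) = 1.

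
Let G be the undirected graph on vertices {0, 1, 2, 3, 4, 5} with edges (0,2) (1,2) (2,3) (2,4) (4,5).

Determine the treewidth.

A width-1 tree decomposition is:
Bags: B1 = {2, 4}  B2 = {2, 3}  B3 = {0, 2}  B4 = {1, 2}  B5 = {4, 5}
Tree: B1–B2, B1–B3, B3–B4, B1–B5
Each bag holds 2 vertices, so the decomposition has width 1, which upper-bounds the treewidth. Since G has at least one edge (e.g. 4–2), it is not an edgeless graph, so tw(G) ≥ 1. Therefore the treewidth is 1.

1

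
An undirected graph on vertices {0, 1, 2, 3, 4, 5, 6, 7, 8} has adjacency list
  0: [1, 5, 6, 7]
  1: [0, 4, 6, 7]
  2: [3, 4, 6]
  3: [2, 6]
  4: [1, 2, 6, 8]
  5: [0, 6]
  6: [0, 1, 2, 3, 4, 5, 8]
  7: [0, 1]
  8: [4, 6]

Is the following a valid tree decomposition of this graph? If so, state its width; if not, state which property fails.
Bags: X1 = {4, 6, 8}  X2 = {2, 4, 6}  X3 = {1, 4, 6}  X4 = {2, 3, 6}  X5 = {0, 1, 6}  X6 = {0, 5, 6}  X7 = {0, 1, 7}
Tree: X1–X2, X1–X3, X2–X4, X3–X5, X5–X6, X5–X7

Yes; width 2.

Every vertex of G appears in some bag (union = {0, 1, 2, 3, 4, 5, 6, 7, 8}); every edge is covered by a bag; and for each vertex v the set of bags containing v is connected in the bag tree. The decomposition is therefore valid. The largest bag has 3 vertices, so the width is 2.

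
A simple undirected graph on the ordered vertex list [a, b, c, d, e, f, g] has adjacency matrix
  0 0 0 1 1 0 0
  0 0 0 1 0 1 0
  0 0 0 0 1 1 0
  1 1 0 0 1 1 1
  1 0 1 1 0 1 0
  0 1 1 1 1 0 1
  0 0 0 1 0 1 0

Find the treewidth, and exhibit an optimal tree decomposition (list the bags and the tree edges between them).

Each bag holds 3 vertices, so the decomposition has width 2, which upper-bounds the treewidth. Conversely, {a, d, e} is a clique of size 3, and the vertices of any clique must share a bag in every tree decomposition; so some bag has ≥ 3 vertices and tw(G) ≥ 2. The upper and lower bounds meet at 2, so that is the treewidth.

Treewidth 2.
One such decomposition:
Bags: B1 = {d, e, f}  B2 = {a, d, e}  B3 = {d, f, g}  B4 = {b, d, f}  B5 = {c, e, f}
Tree: B1–B2, B1–B3, B1–B4, B1–B5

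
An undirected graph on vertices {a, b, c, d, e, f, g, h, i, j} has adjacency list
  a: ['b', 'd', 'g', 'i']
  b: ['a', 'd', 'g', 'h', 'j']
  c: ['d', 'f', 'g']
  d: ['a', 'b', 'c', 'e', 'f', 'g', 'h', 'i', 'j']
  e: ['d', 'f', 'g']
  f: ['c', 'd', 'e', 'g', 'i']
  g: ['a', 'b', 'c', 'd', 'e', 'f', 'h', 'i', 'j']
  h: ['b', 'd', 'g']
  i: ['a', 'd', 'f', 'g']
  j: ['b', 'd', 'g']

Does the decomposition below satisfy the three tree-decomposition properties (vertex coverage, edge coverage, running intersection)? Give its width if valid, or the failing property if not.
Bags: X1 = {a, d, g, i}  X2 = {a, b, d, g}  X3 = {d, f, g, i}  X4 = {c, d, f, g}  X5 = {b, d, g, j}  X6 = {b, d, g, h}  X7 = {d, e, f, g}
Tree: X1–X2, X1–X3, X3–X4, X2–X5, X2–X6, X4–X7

Yes; width 3.

Every vertex of G appears in some bag (union = {a, b, c, d, e, f, g, h, i, j}); every edge is covered by a bag; and for each vertex v the set of bags containing v is connected in the bag tree. The decomposition is therefore valid. The largest bag has 4 vertices, so the width is 3.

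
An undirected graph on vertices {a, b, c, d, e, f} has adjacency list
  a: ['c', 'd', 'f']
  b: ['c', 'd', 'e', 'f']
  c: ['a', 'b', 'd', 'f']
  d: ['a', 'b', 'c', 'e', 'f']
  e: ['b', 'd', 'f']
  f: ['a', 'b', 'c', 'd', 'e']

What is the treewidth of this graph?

A width-3 tree decomposition is:
Bags: B1 = {b, c, d, f}  B2 = {a, c, d, f}  B3 = {b, d, e, f}
Tree: B1–B2, B1–B3
Each bag holds 4 vertices, so the decomposition has width 3, which upper-bounds the treewidth. For the lower bound, the 4 vertices {b, d, e, f} are pairwise adjacent, and any tree decomposition puts a clique entirely inside one bag — forcing width ≥ 3. Hence tw(G) = 3 exactly.

3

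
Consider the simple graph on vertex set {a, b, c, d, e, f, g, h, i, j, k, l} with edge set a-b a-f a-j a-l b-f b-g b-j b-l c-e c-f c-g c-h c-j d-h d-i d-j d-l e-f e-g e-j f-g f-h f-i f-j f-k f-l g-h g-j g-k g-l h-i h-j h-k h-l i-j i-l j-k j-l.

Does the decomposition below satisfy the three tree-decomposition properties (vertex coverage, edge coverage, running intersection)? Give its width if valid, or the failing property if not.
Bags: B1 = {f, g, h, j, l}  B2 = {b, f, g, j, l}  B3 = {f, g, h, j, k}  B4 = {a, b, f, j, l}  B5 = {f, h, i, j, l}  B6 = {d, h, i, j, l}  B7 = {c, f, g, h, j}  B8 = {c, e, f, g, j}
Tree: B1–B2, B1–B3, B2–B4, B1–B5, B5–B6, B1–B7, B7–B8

Yes; width 4.

Every vertex of G appears in some bag (union = {a, b, c, d, e, f, g, h, i, j, k, l}); every edge is covered by a bag; and for each vertex v the set of bags containing v is connected in the bag tree. The decomposition is therefore valid. The largest bag has 5 vertices, so the width is 4.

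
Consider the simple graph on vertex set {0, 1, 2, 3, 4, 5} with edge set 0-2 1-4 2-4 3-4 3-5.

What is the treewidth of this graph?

1

A width-1 tree decomposition is:
Bags: B1 = {3, 4}  B2 = {2, 4}  B3 = {0, 2}  B4 = {1, 4}  B5 = {3, 5}
Tree: B1–B2, B2–B3, B1–B4, B1–B5
Each bag holds 2 vertices, so the decomposition has width 1, which upper-bounds the treewidth. Since G has at least one edge (e.g. 3–4), it is not an edgeless graph, so tw(G) ≥ 1. Hence tw(G) = 1 exactly.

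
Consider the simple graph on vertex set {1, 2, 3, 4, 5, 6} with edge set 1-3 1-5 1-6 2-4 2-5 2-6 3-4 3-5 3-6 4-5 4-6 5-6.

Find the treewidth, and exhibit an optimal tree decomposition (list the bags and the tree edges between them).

Treewidth 3.
Bags: B1 = {2, 4, 5, 6}  B2 = {3, 4, 5, 6}  B3 = {1, 3, 5, 6}
Tree: B1–B2, B2–B3

Each bag holds 4 vertices, so the decomposition has width 3, which upper-bounds the treewidth. Conversely, {2, 4, 5, 6} is a clique of size 4, and the vertices of any clique must share a bag in every tree decomposition; so some bag has ≥ 4 vertices and tw(G) ≥ 3. Combining the bounds, tw(G) = 3.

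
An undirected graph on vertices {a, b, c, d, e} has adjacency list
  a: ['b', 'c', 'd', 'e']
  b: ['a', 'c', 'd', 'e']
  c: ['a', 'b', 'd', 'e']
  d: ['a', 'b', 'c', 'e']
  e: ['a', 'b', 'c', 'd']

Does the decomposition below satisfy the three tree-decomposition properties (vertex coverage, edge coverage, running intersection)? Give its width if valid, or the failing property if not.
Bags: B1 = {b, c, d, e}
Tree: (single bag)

No — vertex a appears in no bag.

A tree decomposition must satisfy three properties: every vertex lies in some bag; for every edge, both endpoints lie together in some bag; and for every vertex, the bags containing it form a connected subtree. Here vertex a appears in no bag, so the decomposition is invalid.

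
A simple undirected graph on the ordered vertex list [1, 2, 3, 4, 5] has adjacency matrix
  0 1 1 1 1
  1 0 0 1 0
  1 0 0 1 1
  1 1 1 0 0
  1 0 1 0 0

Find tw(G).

2

A width-2 tree decomposition is:
Bags: B1 = {1, 3, 4}  B2 = {1, 3, 5}  B3 = {1, 2, 4}
Tree: B1–B2, B1–B3
Every bag has size at most 3, so the width is 3 − 1 = 2 and tw(G) ≤ 2. On the other hand G contains the 3-clique {1, 2, 4}. A clique must lie in a single bag of any decomposition, so no decomposition can have width below 2. Hence tw(G) = 2 exactly.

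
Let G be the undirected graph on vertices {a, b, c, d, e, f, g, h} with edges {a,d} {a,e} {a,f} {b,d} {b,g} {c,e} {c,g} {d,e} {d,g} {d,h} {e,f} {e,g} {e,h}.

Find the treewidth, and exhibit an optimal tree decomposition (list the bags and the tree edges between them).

Treewidth 2.
One such decomposition:
Bags: B1 = {d, e, g}  B2 = {d, e, h}  B3 = {c, e, g}  B4 = {b, d, g}  B5 = {a, d, e}  B6 = {a, e, f}
Tree: B1–B2, B1–B3, B1–B4, B2–B5, B5–B6

Every bag has size at most 3, so the width is 3 − 1 = 2 and tw(G) ≤ 2. For the lower bound, the 3 vertices {d, e, g} are pairwise adjacent, and any tree decomposition puts a clique entirely inside one bag — forcing width ≥ 2. Hence tw(G) = 2 exactly.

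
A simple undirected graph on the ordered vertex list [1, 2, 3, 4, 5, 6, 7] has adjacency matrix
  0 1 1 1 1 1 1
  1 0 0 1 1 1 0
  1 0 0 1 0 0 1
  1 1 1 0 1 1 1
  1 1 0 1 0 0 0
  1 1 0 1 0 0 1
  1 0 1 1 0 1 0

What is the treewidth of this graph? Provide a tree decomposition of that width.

Treewidth 3.
Bags: B1 = {1, 4, 6, 7}  B2 = {1, 2, 4, 6}  B3 = {1, 2, 4, 5}  B4 = {1, 3, 4, 7}
Tree: B1–B2, B2–B3, B1–B4

Every bag has size at most 4, so the width is 4 − 1 = 3 and tw(G) ≤ 3. On the other hand G contains the 4-clique {1, 2, 4, 5}. A clique must lie in a single bag of any decomposition, so no decomposition can have width below 3. Therefore the treewidth is 3.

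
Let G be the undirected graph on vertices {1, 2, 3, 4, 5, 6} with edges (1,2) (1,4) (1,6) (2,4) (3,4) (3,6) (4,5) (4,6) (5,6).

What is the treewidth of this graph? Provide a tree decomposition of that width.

The largest bag has 3 vertices, giving width 2; this decomposition certifies tw(G) ≤ 2. On the other hand G contains the 3-clique {1, 2, 4}. A clique must lie in a single bag of any decomposition, so no decomposition can have width below 2. Combining the bounds, tw(G) = 2.

Treewidth 2.
One such decomposition:
Bags: B1 = {1, 2, 4}  B2 = {1, 4, 6}  B3 = {3, 4, 6}  B4 = {4, 5, 6}
Tree: B1–B2, B2–B3, B3–B4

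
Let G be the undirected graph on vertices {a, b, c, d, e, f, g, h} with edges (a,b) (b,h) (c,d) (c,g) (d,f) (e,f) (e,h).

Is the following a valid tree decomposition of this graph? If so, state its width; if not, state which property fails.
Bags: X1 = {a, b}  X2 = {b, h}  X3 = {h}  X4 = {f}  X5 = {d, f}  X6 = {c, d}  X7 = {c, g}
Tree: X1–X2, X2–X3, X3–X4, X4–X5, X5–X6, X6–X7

A tree decomposition must satisfy three properties: every vertex lies in some bag; for every edge, both endpoints lie together in some bag; and for every vertex, the bags containing it form a connected subtree. Here vertex e appears in no bag, so the decomposition is invalid.

No — vertex e appears in no bag.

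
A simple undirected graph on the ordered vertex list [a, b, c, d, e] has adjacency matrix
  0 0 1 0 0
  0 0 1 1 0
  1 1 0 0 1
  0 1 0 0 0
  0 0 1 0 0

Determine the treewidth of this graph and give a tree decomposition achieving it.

Each bag holds 2 vertices, so the decomposition has width 1, which upper-bounds the treewidth. Any graph with an edge has treewidth ≥ 1, and G has the edge c–b. Hence tw(G) = 1 exactly.

Treewidth 1.
One optimal decomposition is:
Bags: B1 = {b, c}  B2 = {a, c}  B3 = {b, d}  B4 = {c, e}
Tree: B1–B2, B1–B3, B2–B4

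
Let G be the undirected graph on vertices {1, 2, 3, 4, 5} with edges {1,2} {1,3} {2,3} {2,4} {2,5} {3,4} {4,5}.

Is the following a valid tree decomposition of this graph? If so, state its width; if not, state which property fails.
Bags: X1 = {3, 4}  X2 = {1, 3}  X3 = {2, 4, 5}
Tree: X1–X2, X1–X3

A tree decomposition must satisfy three properties: every vertex lies in some bag; for every edge, both endpoints lie together in some bag; and for every vertex, the bags containing it form a connected subtree. Here edge (2,3) lies in no bag, so the decomposition is invalid.

No — edge (2,3) lies in no bag.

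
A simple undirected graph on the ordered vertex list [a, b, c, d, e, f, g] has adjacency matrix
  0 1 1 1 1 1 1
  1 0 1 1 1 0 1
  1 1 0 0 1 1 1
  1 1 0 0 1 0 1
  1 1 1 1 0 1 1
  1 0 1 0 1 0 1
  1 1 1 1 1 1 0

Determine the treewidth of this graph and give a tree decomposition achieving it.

Treewidth 4.
One optimal decomposition is:
Bags: B1 = {a, b, c, e, g}  B2 = {a, c, e, f, g}  B3 = {a, b, d, e, g}
Tree: B1–B2, B1–B3

The largest bag has 5 vertices, giving width 4; this decomposition certifies tw(G) ≤ 4. For the lower bound, the 5 vertices {a, b, d, e, g} are pairwise adjacent, and any tree decomposition puts a clique entirely inside one bag — forcing width ≥ 4. Combining the bounds, tw(G) = 4.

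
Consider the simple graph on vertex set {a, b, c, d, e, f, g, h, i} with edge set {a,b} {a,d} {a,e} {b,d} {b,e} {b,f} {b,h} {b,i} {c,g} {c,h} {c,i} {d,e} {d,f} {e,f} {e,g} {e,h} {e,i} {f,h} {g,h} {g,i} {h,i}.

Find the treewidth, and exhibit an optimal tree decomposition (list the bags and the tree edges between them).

Treewidth 3.
One such decomposition:
Bags: B1 = {b, e, h, i}  B2 = {b, e, f, h}  B3 = {e, g, h, i}  B4 = {b, d, e, f}  B5 = {c, g, h, i}  B6 = {a, b, d, e}
Tree: B1–B2, B1–B3, B2–B4, B3–B5, B4–B6

The largest bag has 4 vertices, giving width 3; this decomposition certifies tw(G) ≤ 3. For the lower bound, the 4 vertices {e, g, h, i} are pairwise adjacent, and any tree decomposition puts a clique entirely inside one bag — forcing width ≥ 3. Hence tw(G) = 3 exactly.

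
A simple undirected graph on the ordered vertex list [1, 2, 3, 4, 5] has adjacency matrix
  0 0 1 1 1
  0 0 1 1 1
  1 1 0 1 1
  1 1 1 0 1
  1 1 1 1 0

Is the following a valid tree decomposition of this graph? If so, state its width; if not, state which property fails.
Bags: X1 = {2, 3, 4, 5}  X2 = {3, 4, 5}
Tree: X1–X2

A tree decomposition must satisfy three properties: every vertex lies in some bag; for every edge, both endpoints lie together in some bag; and for every vertex, the bags containing it form a connected subtree. Here vertex 1 appears in no bag, so the decomposition is invalid.

No — vertex 1 appears in no bag.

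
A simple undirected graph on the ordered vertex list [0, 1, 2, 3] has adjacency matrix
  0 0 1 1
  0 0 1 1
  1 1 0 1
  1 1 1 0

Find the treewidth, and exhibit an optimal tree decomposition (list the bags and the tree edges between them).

Treewidth 2.
Bags: B1 = {1, 2, 3}  B2 = {0, 2, 3}
Tree: B1–B2

The largest bag has 3 vertices, giving width 2; this decomposition certifies tw(G) ≤ 2. Conversely, {0, 2, 3} is a clique of size 3, and the vertices of any clique must share a bag in every tree decomposition; so some bag has ≥ 3 vertices and tw(G) ≥ 2. The upper and lower bounds meet at 2, so that is the treewidth.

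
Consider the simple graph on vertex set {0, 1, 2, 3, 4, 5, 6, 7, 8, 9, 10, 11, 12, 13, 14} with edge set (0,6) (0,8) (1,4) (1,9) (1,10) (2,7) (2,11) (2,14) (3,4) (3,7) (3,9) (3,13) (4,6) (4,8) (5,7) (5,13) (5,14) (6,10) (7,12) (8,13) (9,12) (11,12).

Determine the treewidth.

3

A width-3 tree decomposition is:
Bags: B1 = {0, 1, 6, 10}  B2 = {0, 1, 4, 6}  B3 = {0, 1, 4, 8}  B4 = {1, 4, 8, 9}  B5 = {3, 4, 8, 9}  B6 = {3, 8, 9, 13}  B7 = {3, 9, 12, 13}  B8 = {3, 7, 12, 13}  B9 = {5, 7, 12, 13}  B10 = {5, 7, 11, 12}  B11 = {2, 5, 7, 11}  B12 = {2, 5, 11, 14}
Tree: B1–B2, B2–B3, B3–B4, B4–B5, B5–B6, B6–B7, B7–B8, B8–B9, B9–B10, B10–B11, B11–B12
Each bag holds 4 vertices, so the decomposition has width 3, which upper-bounds the treewidth. For the lower bound: the 4 vertex sets {0,6,10}, {1}, {4}, {3,8,9,13} are disjoint, each induces a connected subgraph, and every pair is joined by at least one edge of G. Contracting each set to a single vertex therefore yields K_{4} as a minor, and since treewidth is minor-monotone, tw(G) ≥ tw(K_{4}) = 3. Combining the bounds, tw(G) = 3.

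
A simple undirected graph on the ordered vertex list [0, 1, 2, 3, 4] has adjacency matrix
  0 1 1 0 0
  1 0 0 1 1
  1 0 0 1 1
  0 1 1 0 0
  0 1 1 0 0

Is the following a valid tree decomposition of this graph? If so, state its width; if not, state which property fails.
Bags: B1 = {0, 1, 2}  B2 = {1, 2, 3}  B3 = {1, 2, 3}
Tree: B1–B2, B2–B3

A tree decomposition must satisfy three properties: every vertex lies in some bag; for every edge, both endpoints lie together in some bag; and for every vertex, the bags containing it form a connected subtree. Here vertex 4 appears in no bag, so the decomposition is invalid.

No — vertex 4 appears in no bag.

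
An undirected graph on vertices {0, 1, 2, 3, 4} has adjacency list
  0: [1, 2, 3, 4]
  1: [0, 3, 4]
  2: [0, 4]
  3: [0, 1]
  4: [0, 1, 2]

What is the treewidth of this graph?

2

A width-2 tree decomposition is:
Bags: B1 = {0, 1, 3}  B2 = {0, 1, 4}  B3 = {0, 2, 4}
Tree: B1–B2, B2–B3
Each bag holds 3 vertices, so the decomposition has width 2, which upper-bounds the treewidth. For the lower bound, the 3 vertices {0, 1, 3} are pairwise adjacent, and any tree decomposition puts a clique entirely inside one bag — forcing width ≥ 2. Therefore the treewidth is 2.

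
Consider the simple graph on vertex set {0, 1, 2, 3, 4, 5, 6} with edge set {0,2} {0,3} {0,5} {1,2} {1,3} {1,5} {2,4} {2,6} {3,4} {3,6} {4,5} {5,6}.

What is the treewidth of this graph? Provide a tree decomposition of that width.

Treewidth 3.
One optimal decomposition is:
Bags: B1 = {2, 3, 4, 5}  B2 = {1, 2, 3, 5}  B3 = {0, 2, 3, 5}  B4 = {2, 3, 5, 6}
Tree: B1–B2, B2–B3, B3–B4

Every bag has size at most 4, so the width is 4 − 1 = 3 and tw(G) ≤ 3. For the lower bound: the 4 vertex sets {3,4}, {1,2}, {5}, {0} are disjoint, each induces a connected subgraph, and every pair is joined by at least one edge of G. Contracting each set to a single vertex therefore yields K_{4} as a minor, and since treewidth is minor-monotone, tw(G) ≥ tw(K_{4}) = 3. Therefore the treewidth is 3.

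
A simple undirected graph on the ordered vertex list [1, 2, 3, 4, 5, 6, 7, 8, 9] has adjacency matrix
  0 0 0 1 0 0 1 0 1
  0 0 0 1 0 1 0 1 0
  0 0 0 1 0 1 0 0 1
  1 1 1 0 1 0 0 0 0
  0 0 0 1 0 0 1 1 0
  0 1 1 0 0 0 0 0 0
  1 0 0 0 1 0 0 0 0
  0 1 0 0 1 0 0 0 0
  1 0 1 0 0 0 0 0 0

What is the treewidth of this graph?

3

A width-3 tree decomposition is:
Bags: B1 = {2, 3, 6, 9}  B2 = {2, 3, 4, 9}  B3 = {1, 2, 4, 9}  B4 = {1, 2, 4, 8}  B5 = {1, 4, 5, 8}  B6 = {1, 5, 7, 8}
Tree: B1–B2, B2–B3, B3–B4, B4–B5, B5–B6
Every bag has size at most 4, so the width is 4 − 1 = 3 and tw(G) ≤ 3. For the lower bound: the 4 vertex sets {3,6,9}, {2}, {4}, {1,5,7,8} are disjoint, each induces a connected subgraph, and every pair is joined by at least one edge of G. Contracting each set to a single vertex therefore yields K_{4} as a minor, and since treewidth is minor-monotone, tw(G) ≥ tw(K_{4}) = 3. Therefore the treewidth is 3.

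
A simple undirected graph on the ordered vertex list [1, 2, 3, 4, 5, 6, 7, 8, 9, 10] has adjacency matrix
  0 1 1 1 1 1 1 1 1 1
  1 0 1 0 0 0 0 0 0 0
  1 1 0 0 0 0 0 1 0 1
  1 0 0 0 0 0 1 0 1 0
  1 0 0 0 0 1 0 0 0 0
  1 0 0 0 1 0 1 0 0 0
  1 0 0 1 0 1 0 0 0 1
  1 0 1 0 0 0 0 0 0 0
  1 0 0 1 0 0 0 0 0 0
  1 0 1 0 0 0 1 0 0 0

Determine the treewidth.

2

A width-2 tree decomposition is:
Bags: B1 = {1, 2, 3}  B2 = {1, 3, 10}  B3 = {1, 7, 10}  B4 = {1, 6, 7}  B5 = {1, 5, 6}  B6 = {1, 4, 7}  B7 = {1, 3, 8}  B8 = {1, 4, 9}
Tree: B1–B2, B2–B3, B3–B4, B4–B5, B3–B6, B2–B7, B6–B8
Each bag holds 3 vertices, so the decomposition has width 2, which upper-bounds the treewidth. On the other hand G contains the 3-clique {1, 3, 8}. A clique must lie in a single bag of any decomposition, so no decomposition can have width below 2. Hence tw(G) = 2 exactly.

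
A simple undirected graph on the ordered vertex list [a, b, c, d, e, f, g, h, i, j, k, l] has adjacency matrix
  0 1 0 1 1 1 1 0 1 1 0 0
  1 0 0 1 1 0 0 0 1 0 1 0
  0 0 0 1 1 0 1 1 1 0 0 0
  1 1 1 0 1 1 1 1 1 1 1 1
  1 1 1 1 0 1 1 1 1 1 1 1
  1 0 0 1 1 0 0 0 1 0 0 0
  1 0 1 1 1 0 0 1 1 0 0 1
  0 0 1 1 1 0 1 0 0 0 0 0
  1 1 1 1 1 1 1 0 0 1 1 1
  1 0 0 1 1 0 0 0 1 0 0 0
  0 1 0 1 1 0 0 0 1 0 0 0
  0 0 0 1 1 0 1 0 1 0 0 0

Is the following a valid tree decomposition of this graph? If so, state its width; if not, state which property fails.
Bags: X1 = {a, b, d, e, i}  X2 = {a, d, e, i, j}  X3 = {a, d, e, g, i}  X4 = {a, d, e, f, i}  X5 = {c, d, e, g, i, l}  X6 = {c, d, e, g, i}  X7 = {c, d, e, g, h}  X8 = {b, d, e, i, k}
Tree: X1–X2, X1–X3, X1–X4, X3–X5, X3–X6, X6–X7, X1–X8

No — bags containing vertex c are not connected in the tree.

A tree decomposition must satisfy three properties: every vertex lies in some bag; for every edge, both endpoints lie together in some bag; and for every vertex, the bags containing it form a connected subtree. Here bags containing vertex c are not connected in the tree, so the decomposition is invalid.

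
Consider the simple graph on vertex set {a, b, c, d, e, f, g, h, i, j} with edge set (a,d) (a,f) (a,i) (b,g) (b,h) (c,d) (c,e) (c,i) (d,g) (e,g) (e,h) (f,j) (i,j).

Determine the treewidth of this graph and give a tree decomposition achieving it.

The largest bag has 3 vertices, giving width 2; this decomposition certifies tw(G) ≤ 2. For the lower bound, G contains the cycle b–h–e–g–b, so G is not a forest; only forests have treewidth ≤ 1, hence tw(G) ≥ 2. Combining the bounds, tw(G) = 2.

Treewidth 2.
One such decomposition:
Bags: B1 = {b, g, h}  B2 = {e, g, h}  B3 = {d, e, g}  B4 = {c, d, e}  B5 = {a, c, d}  B6 = {a, c, i}  B7 = {a, f, i}  B8 = {f, i, j}
Tree: B1–B2, B2–B3, B3–B4, B4–B5, B5–B6, B6–B7, B7–B8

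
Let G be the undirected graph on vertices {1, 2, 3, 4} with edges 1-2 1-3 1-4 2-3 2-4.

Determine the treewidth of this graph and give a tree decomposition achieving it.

Treewidth 2.
One optimal decomposition is:
Bags: B1 = {1, 2, 4}  B2 = {1, 2, 3}
Tree: B1–B2

The largest bag has 3 vertices, giving width 2; this decomposition certifies tw(G) ≤ 2. On the other hand G contains the 3-clique {1, 2, 3}. A clique must lie in a single bag of any decomposition, so no decomposition can have width below 2. The upper and lower bounds meet at 2, so that is the treewidth.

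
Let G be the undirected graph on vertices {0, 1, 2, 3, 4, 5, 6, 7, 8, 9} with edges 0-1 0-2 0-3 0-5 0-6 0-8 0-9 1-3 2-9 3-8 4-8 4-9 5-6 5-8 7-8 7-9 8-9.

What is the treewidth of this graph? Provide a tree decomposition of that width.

Every bag has size at most 3, so the width is 3 − 1 = 2 and tw(G) ≤ 2. For the lower bound, the 3 vertices {0, 8, 9} are pairwise adjacent, and any tree decomposition puts a clique entirely inside one bag — forcing width ≥ 2. The upper and lower bounds meet at 2, so that is the treewidth.

Treewidth 2.
Bags: B1 = {0, 3, 8}  B2 = {0, 1, 3}  B3 = {0, 8, 9}  B4 = {0, 5, 8}  B5 = {7, 8, 9}  B6 = {0, 2, 9}  B7 = {0, 5, 6}  B8 = {4, 8, 9}
Tree: B1–B2, B1–B3, B1–B4, B3–B5, B3–B6, B4–B7, B3–B8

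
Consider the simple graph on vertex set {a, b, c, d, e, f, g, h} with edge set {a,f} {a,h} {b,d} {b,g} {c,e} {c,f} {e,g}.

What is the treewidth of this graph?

1

A width-1 tree decomposition is:
Bags: B1 = {a, h}  B2 = {a, f}  B3 = {c, f}  B4 = {c, e}  B5 = {e, g}  B6 = {b, g}  B7 = {b, d}
Tree: B1–B2, B2–B3, B3–B4, B4–B5, B5–B6, B6–B7
The largest bag has 2 vertices, giving width 1; this decomposition certifies tw(G) ≤ 1. G has an edge, so its treewidth is at least 1. The upper and lower bounds meet at 1, so that is the treewidth.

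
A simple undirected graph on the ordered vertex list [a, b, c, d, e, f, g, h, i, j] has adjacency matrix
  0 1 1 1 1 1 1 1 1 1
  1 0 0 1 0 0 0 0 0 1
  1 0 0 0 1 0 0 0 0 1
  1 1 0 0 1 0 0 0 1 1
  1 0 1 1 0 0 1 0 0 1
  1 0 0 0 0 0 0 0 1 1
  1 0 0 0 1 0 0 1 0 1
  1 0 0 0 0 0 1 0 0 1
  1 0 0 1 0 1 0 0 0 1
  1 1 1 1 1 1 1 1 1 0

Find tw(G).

A width-3 tree decomposition is:
Bags: B1 = {a, d, i, j}  B2 = {a, d, e, j}  B3 = {a, e, g, j}  B4 = {a, g, h, j}  B5 = {a, f, i, j}  B6 = {a, b, d, j}  B7 = {a, c, e, j}
Tree: B1–B2, B2–B3, B3–B4, B1–B5, B2–B6, B3–B7
The largest bag has 4 vertices, giving width 3; this decomposition certifies tw(G) ≤ 3. On the other hand G contains the 4-clique {a, d, e, j}. A clique must lie in a single bag of any decomposition, so no decomposition can have width below 3. Combining the bounds, tw(G) = 3.

3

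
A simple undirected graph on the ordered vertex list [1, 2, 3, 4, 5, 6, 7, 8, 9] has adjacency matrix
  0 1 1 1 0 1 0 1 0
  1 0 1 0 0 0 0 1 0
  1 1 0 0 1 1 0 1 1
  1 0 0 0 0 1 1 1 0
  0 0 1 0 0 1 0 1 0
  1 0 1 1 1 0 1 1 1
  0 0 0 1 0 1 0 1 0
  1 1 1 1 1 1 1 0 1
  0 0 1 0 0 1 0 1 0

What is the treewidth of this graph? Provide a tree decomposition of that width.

Every bag has size at most 4, so the width is 4 − 1 = 3 and tw(G) ≤ 3. Conversely, {1, 2, 3, 8} is a clique of size 4, and the vertices of any clique must share a bag in every tree decomposition; so some bag has ≥ 4 vertices and tw(G) ≥ 3. Combining the bounds, tw(G) = 3.

Treewidth 3.
One such decomposition:
Bags: B1 = {3, 6, 8, 9}  B2 = {3, 5, 6, 8}  B3 = {1, 3, 6, 8}  B4 = {1, 2, 3, 8}  B5 = {1, 4, 6, 8}  B6 = {4, 6, 7, 8}
Tree: B1–B2, B2–B3, B3–B4, B3–B5, B5–B6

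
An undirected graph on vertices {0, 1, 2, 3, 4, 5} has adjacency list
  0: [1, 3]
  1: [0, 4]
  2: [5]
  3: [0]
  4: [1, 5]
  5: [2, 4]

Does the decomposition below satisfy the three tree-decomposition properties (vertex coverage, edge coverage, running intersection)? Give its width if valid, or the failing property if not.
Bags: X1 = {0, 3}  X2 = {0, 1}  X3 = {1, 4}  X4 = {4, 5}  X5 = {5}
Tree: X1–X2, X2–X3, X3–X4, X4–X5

No — vertex 2 appears in no bag.

A tree decomposition must satisfy three properties: every vertex lies in some bag; for every edge, both endpoints lie together in some bag; and for every vertex, the bags containing it form a connected subtree. Here vertex 2 appears in no bag, so the decomposition is invalid.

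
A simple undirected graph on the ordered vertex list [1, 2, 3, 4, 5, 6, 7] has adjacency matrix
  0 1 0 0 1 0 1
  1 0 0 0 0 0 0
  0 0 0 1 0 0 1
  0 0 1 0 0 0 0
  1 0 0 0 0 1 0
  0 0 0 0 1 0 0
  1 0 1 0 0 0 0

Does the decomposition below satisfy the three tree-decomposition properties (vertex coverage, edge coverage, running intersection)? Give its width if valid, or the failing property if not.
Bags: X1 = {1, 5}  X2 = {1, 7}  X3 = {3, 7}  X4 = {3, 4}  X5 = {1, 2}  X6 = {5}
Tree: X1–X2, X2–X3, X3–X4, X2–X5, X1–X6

No — vertex 6 appears in no bag.

A tree decomposition must satisfy three properties: every vertex lies in some bag; for every edge, both endpoints lie together in some bag; and for every vertex, the bags containing it form a connected subtree. Here vertex 6 appears in no bag, so the decomposition is invalid.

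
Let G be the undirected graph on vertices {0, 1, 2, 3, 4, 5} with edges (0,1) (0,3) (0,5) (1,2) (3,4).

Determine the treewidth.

A width-1 tree decomposition is:
Bags: B1 = {0, 1}  B2 = {0, 3}  B3 = {1, 2}  B4 = {0, 5}  B5 = {3, 4}
Tree: B1–B2, B1–B3, B2–B4, B2–B5
Every bag has size at most 2, so the width is 2 − 1 = 1 and tw(G) ≤ 1. G has an edge, so its treewidth is at least 1. Hence tw(G) = 1 exactly.

1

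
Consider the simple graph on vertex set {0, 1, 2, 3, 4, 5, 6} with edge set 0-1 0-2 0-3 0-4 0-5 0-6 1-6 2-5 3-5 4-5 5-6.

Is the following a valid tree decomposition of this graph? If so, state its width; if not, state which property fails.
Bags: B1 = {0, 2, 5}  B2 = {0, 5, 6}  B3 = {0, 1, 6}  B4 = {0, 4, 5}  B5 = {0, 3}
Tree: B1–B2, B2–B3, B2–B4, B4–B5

No — edge (5,3) lies in no bag.

A tree decomposition must satisfy three properties: every vertex lies in some bag; for every edge, both endpoints lie together in some bag; and for every vertex, the bags containing it form a connected subtree. Here edge (5,3) lies in no bag, so the decomposition is invalid.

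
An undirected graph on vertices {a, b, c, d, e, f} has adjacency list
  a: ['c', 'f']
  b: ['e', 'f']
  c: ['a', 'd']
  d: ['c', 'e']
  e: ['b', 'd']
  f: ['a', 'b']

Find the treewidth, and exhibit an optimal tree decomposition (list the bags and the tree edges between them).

Treewidth 2.
Bags: B1 = {b, d, e}  B2 = {b, d, f}  B3 = {a, d, f}  B4 = {a, c, d}
Tree: B1–B2, B2–B3, B3–B4

The largest bag has 3 vertices, giving width 2; this decomposition certifies tw(G) ≤ 2. Since d–e–b–f–a–c–d is a cycle in G, G is not acyclic. Forests are exactly the graphs of treewidth ≤ 1, so tw(G) ≥ 2. Hence tw(G) = 2 exactly.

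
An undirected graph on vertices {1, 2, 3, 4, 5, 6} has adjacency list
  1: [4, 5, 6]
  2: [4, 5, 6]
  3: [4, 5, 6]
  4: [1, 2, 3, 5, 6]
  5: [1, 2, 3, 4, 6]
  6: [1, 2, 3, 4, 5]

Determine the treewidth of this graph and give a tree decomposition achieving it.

Every bag has size at most 4, so the width is 4 − 1 = 3 and tw(G) ≤ 3. Conversely, {1, 4, 5, 6} is a clique of size 4, and the vertices of any clique must share a bag in every tree decomposition; so some bag has ≥ 4 vertices and tw(G) ≥ 3. The upper and lower bounds meet at 3, so that is the treewidth.

Treewidth 3.
One such decomposition:
Bags: B1 = {1, 4, 5, 6}  B2 = {2, 4, 5, 6}  B3 = {3, 4, 5, 6}
Tree: B1–B2, B1–B3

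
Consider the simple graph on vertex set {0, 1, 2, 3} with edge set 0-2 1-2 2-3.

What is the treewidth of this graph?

1

A width-1 tree decomposition is:
Bags: B1 = {1, 2}  B2 = {0, 2}  B3 = {2, 3}
Tree: B1–B2, B2–B3
The largest bag has 2 vertices, giving width 1; this decomposition certifies tw(G) ≤ 1. G has an edge, so its treewidth is at least 1. Combining the bounds, tw(G) = 1.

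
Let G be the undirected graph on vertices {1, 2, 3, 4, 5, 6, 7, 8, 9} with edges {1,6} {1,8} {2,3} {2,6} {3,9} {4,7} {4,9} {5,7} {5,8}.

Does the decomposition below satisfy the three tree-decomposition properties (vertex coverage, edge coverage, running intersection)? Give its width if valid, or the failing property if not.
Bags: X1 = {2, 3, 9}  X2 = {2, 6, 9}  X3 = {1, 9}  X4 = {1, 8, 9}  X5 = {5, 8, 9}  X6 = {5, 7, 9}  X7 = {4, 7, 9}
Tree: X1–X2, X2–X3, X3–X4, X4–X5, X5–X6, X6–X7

No — edge (6,1) lies in no bag.

A tree decomposition must satisfy three properties: every vertex lies in some bag; for every edge, both endpoints lie together in some bag; and for every vertex, the bags containing it form a connected subtree. Here edge (6,1) lies in no bag, so the decomposition is invalid.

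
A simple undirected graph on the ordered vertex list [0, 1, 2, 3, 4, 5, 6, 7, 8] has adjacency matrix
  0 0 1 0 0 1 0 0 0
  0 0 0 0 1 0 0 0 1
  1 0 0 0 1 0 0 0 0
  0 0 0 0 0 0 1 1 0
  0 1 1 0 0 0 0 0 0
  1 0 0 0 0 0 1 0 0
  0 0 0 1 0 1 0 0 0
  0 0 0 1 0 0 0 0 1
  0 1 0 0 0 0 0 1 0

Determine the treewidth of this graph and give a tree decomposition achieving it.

The largest bag has 3 vertices, giving width 2; this decomposition certifies tw(G) ≤ 2. For the lower bound, G contains the cycle 3–7–8–1–4–2–0–5–6–3, so G is not a forest; only forests have treewidth ≤ 1, hence tw(G) ≥ 2. Combining the bounds, tw(G) = 2.

Treewidth 2.
One optimal decomposition is:
Bags: B1 = {3, 7, 8}  B2 = {1, 3, 8}  B3 = {1, 3, 4}  B4 = {2, 3, 4}  B5 = {0, 2, 3}  B6 = {0, 3, 5}  B7 = {3, 5, 6}
Tree: B1–B2, B2–B3, B3–B4, B4–B5, B5–B6, B6–B7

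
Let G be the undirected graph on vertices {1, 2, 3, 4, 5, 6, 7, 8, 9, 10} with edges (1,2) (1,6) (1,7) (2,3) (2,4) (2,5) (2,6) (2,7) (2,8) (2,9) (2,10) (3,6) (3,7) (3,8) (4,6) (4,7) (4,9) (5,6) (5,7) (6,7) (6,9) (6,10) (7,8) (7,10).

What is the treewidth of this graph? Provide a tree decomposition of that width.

Every bag has size at most 4, so the width is 4 − 1 = 3 and tw(G) ≤ 3. On the other hand G contains the 4-clique {2, 3, 7, 8}. A clique must lie in a single bag of any decomposition, so no decomposition can have width below 3. Combining the bounds, tw(G) = 3.

Treewidth 3.
Bags: B1 = {2, 4, 6, 7}  B2 = {2, 3, 6, 7}  B3 = {2, 4, 6, 9}  B4 = {2, 6, 7, 10}  B5 = {2, 5, 6, 7}  B6 = {1, 2, 6, 7}  B7 = {2, 3, 7, 8}
Tree: B1–B2, B1–B3, B1–B4, B2–B5, B5–B6, B2–B7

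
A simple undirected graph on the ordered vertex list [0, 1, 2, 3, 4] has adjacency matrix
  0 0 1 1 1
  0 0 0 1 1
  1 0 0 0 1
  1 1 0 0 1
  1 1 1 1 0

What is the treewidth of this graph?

2

A width-2 tree decomposition is:
Bags: B1 = {0, 3, 4}  B2 = {1, 3, 4}  B3 = {0, 2, 4}
Tree: B1–B2, B1–B3
The largest bag has 3 vertices, giving width 2; this decomposition certifies tw(G) ≤ 2. For the lower bound, the 3 vertices {0, 2, 4} are pairwise adjacent, and any tree decomposition puts a clique entirely inside one bag — forcing width ≥ 2. Combining the bounds, tw(G) = 2.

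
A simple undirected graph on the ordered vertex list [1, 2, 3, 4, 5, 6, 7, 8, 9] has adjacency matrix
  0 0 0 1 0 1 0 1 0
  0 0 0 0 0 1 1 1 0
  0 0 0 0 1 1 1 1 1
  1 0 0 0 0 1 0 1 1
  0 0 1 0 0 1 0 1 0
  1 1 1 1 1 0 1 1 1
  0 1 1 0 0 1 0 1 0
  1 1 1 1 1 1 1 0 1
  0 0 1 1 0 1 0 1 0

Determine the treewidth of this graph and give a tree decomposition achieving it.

The largest bag has 4 vertices, giving width 3; this decomposition certifies tw(G) ≤ 3. Conversely, {1, 4, 6, 8} is a clique of size 4, and the vertices of any clique must share a bag in every tree decomposition; so some bag has ≥ 4 vertices and tw(G) ≥ 3. Combining the bounds, tw(G) = 3.

Treewidth 3.
One such decomposition:
Bags: B1 = {1, 4, 6, 8}  B2 = {4, 6, 8, 9}  B3 = {3, 6, 8, 9}  B4 = {3, 5, 6, 8}  B5 = {3, 6, 7, 8}  B6 = {2, 6, 7, 8}
Tree: B1–B2, B2–B3, B3–B4, B3–B5, B5–B6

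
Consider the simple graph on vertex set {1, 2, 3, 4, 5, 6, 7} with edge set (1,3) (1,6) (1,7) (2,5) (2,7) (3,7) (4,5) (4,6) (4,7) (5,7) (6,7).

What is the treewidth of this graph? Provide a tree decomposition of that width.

Treewidth 2.
One such decomposition:
Bags: B1 = {1, 6, 7}  B2 = {4, 6, 7}  B3 = {4, 5, 7}  B4 = {1, 3, 7}  B5 = {2, 5, 7}
Tree: B1–B2, B2–B3, B1–B4, B3–B5

Every bag has size at most 3, so the width is 3 − 1 = 2 and tw(G) ≤ 2. On the other hand G contains the 3-clique {1, 3, 7}. A clique must lie in a single bag of any decomposition, so no decomposition can have width below 2. Hence tw(G) = 2 exactly.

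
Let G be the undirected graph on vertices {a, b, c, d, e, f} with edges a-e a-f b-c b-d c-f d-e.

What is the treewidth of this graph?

2

A width-2 tree decomposition is:
Bags: B1 = {b, c, d}  B2 = {c, d, e}  B3 = {a, c, e}  B4 = {a, c, f}
Tree: B1–B2, B2–B3, B3–B4
Every bag has size at most 3, so the width is 3 − 1 = 2 and tw(G) ≤ 2. For the lower bound, G contains the cycle c–b–d–e–a–f–c, so G is not a forest; only forests have treewidth ≤ 1, hence tw(G) ≥ 2. Combining the bounds, tw(G) = 2.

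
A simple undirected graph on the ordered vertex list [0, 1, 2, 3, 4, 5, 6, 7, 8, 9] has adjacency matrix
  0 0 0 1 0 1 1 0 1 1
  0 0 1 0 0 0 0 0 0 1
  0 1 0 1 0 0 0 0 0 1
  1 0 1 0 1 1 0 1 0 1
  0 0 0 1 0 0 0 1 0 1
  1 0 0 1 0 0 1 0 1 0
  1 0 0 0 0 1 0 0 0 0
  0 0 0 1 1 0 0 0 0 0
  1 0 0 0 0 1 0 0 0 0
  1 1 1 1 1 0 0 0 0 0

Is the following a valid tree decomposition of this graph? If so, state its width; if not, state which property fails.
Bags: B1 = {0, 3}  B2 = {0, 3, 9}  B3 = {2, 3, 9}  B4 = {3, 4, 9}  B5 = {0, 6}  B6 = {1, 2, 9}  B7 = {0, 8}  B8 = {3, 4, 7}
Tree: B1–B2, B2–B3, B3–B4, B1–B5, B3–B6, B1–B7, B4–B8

No — vertex 5 appears in no bag.

A tree decomposition must satisfy three properties: every vertex lies in some bag; for every edge, both endpoints lie together in some bag; and for every vertex, the bags containing it form a connected subtree. Here vertex 5 appears in no bag, so the decomposition is invalid.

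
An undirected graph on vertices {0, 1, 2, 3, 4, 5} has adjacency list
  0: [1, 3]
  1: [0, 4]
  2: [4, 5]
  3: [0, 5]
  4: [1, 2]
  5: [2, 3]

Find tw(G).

A width-2 tree decomposition is:
Bags: B1 = {2, 4, 5}  B2 = {1, 4, 5}  B3 = {0, 1, 5}  B4 = {0, 3, 5}
Tree: B1–B2, B2–B3, B3–B4
Each bag holds 3 vertices, so the decomposition has width 2, which upper-bounds the treewidth. The edges 5–2–4–1–0–3–5 form a cycle, so G is not a tree and its treewidth is at least 2. The upper and lower bounds meet at 2, so that is the treewidth.

2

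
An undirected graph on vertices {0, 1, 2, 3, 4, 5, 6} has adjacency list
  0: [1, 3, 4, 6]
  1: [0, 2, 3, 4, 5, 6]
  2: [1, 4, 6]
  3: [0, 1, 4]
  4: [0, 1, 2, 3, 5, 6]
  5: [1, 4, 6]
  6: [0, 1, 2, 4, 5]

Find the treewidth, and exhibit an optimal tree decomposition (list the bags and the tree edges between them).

Each bag holds 4 vertices, so the decomposition has width 3, which upper-bounds the treewidth. For the lower bound, the 4 vertices {0, 1, 3, 4} are pairwise adjacent, and any tree decomposition puts a clique entirely inside one bag — forcing width ≥ 3. Hence tw(G) = 3 exactly.

Treewidth 3.
One optimal decomposition is:
Bags: B1 = {0, 1, 3, 4}  B2 = {0, 1, 4, 6}  B3 = {1, 2, 4, 6}  B4 = {1, 4, 5, 6}
Tree: B1–B2, B2–B3, B2–B4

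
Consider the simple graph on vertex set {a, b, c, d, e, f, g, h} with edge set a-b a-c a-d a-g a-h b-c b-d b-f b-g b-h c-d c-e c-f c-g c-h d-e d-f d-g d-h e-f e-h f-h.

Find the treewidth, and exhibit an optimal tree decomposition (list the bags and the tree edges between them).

Every bag has size at most 5, so the width is 5 − 1 = 4 and tw(G) ≤ 4. On the other hand G contains the 5-clique {a, b, c, d, g}. A clique must lie in a single bag of any decomposition, so no decomposition can have width below 4. Hence tw(G) = 4 exactly.

Treewidth 4.
Bags: B1 = {b, c, d, f, h}  B2 = {a, b, c, d, h}  B3 = {c, d, e, f, h}  B4 = {a, b, c, d, g}
Tree: B1–B2, B1–B3, B2–B4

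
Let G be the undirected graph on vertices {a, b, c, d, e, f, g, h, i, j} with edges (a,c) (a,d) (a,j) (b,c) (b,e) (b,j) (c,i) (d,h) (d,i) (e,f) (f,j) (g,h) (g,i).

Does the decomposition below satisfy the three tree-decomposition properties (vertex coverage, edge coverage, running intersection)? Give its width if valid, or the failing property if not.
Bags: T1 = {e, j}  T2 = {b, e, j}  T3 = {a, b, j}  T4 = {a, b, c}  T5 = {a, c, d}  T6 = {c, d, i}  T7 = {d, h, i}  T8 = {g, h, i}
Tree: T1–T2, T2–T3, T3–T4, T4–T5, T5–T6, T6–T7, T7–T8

No — vertex f appears in no bag.

A tree decomposition must satisfy three properties: every vertex lies in some bag; for every edge, both endpoints lie together in some bag; and for every vertex, the bags containing it form a connected subtree. Here vertex f appears in no bag, so the decomposition is invalid.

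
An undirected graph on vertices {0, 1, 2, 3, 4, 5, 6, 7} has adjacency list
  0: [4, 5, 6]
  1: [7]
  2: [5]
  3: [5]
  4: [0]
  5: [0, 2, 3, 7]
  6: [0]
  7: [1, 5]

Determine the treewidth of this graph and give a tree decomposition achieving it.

The largest bag has 2 vertices, giving width 1; this decomposition certifies tw(G) ≤ 1. Since G has at least one edge (e.g. 0–6), it is not an edgeless graph, so tw(G) ≥ 1. Combining the bounds, tw(G) = 1.

Treewidth 1.
One optimal decomposition is:
Bags: B1 = {0, 6}  B2 = {0, 5}  B3 = {0, 4}  B4 = {2, 5}  B5 = {3, 5}  B6 = {5, 7}  B7 = {1, 7}
Tree: B1–B2, B2–B3, B2–B4, B2–B5, B5–B6, B6–B7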